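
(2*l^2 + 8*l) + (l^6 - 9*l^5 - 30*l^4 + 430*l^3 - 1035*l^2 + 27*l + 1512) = l^6 - 9*l^5 - 30*l^4 + 430*l^3 - 1033*l^2 + 35*l + 1512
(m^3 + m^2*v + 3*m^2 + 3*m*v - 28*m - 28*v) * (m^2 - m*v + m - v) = m^5 + 4*m^4 - m^3*v^2 - 25*m^3 - 4*m^2*v^2 - 28*m^2 + 25*m*v^2 + 28*v^2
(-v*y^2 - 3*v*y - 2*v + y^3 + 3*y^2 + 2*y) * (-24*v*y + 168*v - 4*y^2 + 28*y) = 24*v^2*y^3 - 96*v^2*y^2 - 456*v^2*y - 336*v^2 - 20*v*y^4 + 80*v*y^3 + 380*v*y^2 + 280*v*y - 4*y^5 + 16*y^4 + 76*y^3 + 56*y^2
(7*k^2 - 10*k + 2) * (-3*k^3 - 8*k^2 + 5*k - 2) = -21*k^5 - 26*k^4 + 109*k^3 - 80*k^2 + 30*k - 4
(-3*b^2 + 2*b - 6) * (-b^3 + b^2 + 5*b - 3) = 3*b^5 - 5*b^4 - 7*b^3 + 13*b^2 - 36*b + 18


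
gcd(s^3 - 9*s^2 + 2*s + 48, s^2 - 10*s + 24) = 1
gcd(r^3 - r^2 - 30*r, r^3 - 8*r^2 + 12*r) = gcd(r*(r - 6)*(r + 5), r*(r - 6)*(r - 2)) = r^2 - 6*r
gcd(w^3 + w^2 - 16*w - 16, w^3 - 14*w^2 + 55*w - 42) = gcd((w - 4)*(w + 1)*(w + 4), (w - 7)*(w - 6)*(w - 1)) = 1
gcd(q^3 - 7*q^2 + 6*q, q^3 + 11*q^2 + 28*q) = q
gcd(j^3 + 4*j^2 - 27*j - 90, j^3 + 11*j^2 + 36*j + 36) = j^2 + 9*j + 18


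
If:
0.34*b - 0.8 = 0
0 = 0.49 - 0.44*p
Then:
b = 2.35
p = 1.11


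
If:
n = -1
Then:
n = -1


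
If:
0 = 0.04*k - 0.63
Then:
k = 15.75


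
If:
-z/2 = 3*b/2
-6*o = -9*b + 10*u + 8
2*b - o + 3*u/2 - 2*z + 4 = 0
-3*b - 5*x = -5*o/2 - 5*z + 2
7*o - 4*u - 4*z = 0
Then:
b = -648/2077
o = -128/2077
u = -2168/2077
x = 1438/2077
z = 1944/2077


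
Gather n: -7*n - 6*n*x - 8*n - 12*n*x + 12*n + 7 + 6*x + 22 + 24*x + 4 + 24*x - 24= n*(-18*x - 3) + 54*x + 9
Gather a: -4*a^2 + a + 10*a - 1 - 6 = -4*a^2 + 11*a - 7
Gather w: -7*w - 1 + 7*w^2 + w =7*w^2 - 6*w - 1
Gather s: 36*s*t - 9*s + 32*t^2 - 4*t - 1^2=s*(36*t - 9) + 32*t^2 - 4*t - 1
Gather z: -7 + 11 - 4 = 0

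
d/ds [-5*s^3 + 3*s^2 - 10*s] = -15*s^2 + 6*s - 10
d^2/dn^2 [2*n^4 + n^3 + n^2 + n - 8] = 24*n^2 + 6*n + 2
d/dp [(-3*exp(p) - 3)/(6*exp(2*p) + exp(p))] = 3*(6*exp(2*p) + 12*exp(p) + 1)*exp(-p)/(36*exp(2*p) + 12*exp(p) + 1)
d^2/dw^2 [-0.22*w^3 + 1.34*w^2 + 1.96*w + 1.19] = 2.68 - 1.32*w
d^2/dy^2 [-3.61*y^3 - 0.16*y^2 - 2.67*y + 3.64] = -21.66*y - 0.32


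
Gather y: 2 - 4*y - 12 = -4*y - 10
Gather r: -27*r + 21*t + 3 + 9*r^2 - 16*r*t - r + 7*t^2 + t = 9*r^2 + r*(-16*t - 28) + 7*t^2 + 22*t + 3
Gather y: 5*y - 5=5*y - 5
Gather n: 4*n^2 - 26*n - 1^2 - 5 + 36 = 4*n^2 - 26*n + 30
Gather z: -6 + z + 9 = z + 3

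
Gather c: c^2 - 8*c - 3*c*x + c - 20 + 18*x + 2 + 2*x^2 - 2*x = c^2 + c*(-3*x - 7) + 2*x^2 + 16*x - 18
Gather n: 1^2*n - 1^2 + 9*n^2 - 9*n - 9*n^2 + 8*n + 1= 0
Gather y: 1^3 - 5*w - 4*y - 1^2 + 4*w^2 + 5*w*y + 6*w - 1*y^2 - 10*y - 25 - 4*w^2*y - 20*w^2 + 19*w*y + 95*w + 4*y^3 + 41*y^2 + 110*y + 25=-16*w^2 + 96*w + 4*y^3 + 40*y^2 + y*(-4*w^2 + 24*w + 96)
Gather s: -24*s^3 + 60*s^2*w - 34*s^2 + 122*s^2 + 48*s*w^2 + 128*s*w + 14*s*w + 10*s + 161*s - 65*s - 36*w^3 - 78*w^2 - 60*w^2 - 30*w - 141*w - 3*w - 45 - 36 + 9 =-24*s^3 + s^2*(60*w + 88) + s*(48*w^2 + 142*w + 106) - 36*w^3 - 138*w^2 - 174*w - 72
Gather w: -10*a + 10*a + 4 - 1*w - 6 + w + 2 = 0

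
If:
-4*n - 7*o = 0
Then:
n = -7*o/4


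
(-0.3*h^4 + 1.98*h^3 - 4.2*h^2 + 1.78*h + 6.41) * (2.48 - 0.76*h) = 0.228*h^5 - 2.2488*h^4 + 8.1024*h^3 - 11.7688*h^2 - 0.4572*h + 15.8968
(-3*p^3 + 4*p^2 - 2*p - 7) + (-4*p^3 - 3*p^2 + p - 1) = -7*p^3 + p^2 - p - 8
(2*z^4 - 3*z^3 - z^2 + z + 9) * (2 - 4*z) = -8*z^5 + 16*z^4 - 2*z^3 - 6*z^2 - 34*z + 18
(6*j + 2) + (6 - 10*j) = 8 - 4*j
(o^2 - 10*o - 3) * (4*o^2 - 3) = 4*o^4 - 40*o^3 - 15*o^2 + 30*o + 9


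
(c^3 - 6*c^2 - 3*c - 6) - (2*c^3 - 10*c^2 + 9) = -c^3 + 4*c^2 - 3*c - 15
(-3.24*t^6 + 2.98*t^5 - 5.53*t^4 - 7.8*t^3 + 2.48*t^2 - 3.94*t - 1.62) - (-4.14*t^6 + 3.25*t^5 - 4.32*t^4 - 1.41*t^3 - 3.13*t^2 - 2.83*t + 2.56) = 0.899999999999999*t^6 - 0.27*t^5 - 1.21*t^4 - 6.39*t^3 + 5.61*t^2 - 1.11*t - 4.18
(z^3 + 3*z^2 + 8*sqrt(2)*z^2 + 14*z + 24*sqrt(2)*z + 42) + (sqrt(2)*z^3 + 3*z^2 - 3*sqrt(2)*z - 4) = z^3 + sqrt(2)*z^3 + 6*z^2 + 8*sqrt(2)*z^2 + 14*z + 21*sqrt(2)*z + 38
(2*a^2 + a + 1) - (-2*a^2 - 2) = 4*a^2 + a + 3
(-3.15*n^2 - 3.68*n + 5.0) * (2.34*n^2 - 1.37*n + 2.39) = -7.371*n^4 - 4.2957*n^3 + 9.2131*n^2 - 15.6452*n + 11.95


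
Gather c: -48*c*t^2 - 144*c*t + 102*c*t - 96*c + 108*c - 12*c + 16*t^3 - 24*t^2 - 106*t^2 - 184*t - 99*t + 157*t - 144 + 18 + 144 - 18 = c*(-48*t^2 - 42*t) + 16*t^3 - 130*t^2 - 126*t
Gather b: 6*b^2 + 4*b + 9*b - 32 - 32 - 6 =6*b^2 + 13*b - 70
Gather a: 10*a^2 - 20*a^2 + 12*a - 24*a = -10*a^2 - 12*a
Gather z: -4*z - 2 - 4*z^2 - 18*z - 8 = -4*z^2 - 22*z - 10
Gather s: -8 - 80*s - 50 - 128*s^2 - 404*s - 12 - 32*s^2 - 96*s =-160*s^2 - 580*s - 70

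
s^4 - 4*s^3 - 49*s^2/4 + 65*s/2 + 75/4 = (s - 5)*(s - 5/2)*(s + 1/2)*(s + 3)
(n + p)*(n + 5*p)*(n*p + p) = n^3*p + 6*n^2*p^2 + n^2*p + 5*n*p^3 + 6*n*p^2 + 5*p^3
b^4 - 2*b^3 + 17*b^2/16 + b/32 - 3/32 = (b - 1)*(b - 3/4)*(b - 1/2)*(b + 1/4)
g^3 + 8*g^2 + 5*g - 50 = (g - 2)*(g + 5)^2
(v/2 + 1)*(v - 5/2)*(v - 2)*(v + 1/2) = v^4/2 - v^3 - 21*v^2/8 + 4*v + 5/2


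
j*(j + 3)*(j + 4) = j^3 + 7*j^2 + 12*j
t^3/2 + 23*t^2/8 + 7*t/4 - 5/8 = (t/2 + 1/2)*(t - 1/4)*(t + 5)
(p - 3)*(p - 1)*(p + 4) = p^3 - 13*p + 12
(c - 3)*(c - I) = c^2 - 3*c - I*c + 3*I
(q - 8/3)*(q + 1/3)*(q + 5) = q^3 + 8*q^2/3 - 113*q/9 - 40/9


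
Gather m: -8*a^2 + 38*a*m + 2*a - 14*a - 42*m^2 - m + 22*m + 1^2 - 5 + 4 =-8*a^2 - 12*a - 42*m^2 + m*(38*a + 21)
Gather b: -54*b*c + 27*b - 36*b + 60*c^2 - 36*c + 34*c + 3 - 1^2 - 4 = b*(-54*c - 9) + 60*c^2 - 2*c - 2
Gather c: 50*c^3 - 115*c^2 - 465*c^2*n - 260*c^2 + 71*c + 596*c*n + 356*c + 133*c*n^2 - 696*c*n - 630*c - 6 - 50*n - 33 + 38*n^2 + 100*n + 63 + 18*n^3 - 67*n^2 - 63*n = 50*c^3 + c^2*(-465*n - 375) + c*(133*n^2 - 100*n - 203) + 18*n^3 - 29*n^2 - 13*n + 24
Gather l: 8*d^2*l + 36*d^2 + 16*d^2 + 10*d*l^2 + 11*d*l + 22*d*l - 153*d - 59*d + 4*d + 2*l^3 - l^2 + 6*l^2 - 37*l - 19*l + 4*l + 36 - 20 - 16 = 52*d^2 - 208*d + 2*l^3 + l^2*(10*d + 5) + l*(8*d^2 + 33*d - 52)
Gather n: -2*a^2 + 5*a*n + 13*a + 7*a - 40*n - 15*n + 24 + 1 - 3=-2*a^2 + 20*a + n*(5*a - 55) + 22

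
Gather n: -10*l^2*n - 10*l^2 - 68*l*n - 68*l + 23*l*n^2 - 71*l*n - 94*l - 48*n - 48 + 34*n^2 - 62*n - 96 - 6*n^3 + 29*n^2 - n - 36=-10*l^2 - 162*l - 6*n^3 + n^2*(23*l + 63) + n*(-10*l^2 - 139*l - 111) - 180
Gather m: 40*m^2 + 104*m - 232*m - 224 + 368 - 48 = 40*m^2 - 128*m + 96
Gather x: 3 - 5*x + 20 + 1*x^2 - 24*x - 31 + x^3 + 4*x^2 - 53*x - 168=x^3 + 5*x^2 - 82*x - 176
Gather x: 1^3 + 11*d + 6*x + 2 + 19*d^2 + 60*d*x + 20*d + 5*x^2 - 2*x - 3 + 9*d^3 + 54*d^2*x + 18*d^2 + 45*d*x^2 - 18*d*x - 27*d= 9*d^3 + 37*d^2 + 4*d + x^2*(45*d + 5) + x*(54*d^2 + 42*d + 4)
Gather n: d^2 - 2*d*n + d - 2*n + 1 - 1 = d^2 + d + n*(-2*d - 2)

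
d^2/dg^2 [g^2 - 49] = 2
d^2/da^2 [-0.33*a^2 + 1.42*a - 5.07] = -0.660000000000000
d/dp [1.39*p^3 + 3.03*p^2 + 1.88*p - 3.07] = 4.17*p^2 + 6.06*p + 1.88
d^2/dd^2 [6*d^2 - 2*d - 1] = 12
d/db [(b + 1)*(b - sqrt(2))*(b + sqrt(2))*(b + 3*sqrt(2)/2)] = 4*b^3 + 3*b^2 + 9*sqrt(2)*b^2/2 - 4*b + 3*sqrt(2)*b - 3*sqrt(2) - 2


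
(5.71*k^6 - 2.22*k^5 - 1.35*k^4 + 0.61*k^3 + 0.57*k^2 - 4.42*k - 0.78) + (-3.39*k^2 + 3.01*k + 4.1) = 5.71*k^6 - 2.22*k^5 - 1.35*k^4 + 0.61*k^3 - 2.82*k^2 - 1.41*k + 3.32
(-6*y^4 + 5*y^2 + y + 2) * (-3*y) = 18*y^5 - 15*y^3 - 3*y^2 - 6*y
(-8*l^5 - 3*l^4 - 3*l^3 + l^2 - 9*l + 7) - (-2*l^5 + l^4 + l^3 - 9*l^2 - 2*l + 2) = -6*l^5 - 4*l^4 - 4*l^3 + 10*l^2 - 7*l + 5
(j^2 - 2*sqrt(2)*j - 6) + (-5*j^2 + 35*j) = -4*j^2 - 2*sqrt(2)*j + 35*j - 6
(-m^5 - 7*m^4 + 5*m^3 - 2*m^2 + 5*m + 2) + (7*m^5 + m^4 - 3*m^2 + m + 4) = 6*m^5 - 6*m^4 + 5*m^3 - 5*m^2 + 6*m + 6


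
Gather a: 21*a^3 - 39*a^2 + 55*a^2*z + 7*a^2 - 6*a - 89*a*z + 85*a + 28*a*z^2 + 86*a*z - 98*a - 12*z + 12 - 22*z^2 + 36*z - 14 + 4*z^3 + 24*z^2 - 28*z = 21*a^3 + a^2*(55*z - 32) + a*(28*z^2 - 3*z - 19) + 4*z^3 + 2*z^2 - 4*z - 2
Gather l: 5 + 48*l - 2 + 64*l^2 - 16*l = 64*l^2 + 32*l + 3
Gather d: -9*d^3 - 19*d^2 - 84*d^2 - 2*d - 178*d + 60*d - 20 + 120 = -9*d^3 - 103*d^2 - 120*d + 100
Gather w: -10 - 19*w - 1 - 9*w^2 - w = -9*w^2 - 20*w - 11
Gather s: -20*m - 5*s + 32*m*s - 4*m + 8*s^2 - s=-24*m + 8*s^2 + s*(32*m - 6)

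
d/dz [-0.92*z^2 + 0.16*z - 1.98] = 0.16 - 1.84*z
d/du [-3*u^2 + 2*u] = 2 - 6*u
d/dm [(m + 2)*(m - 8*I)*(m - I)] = 3*m^2 + m*(4 - 18*I) - 8 - 18*I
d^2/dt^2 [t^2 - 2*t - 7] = 2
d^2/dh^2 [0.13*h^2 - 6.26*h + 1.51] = 0.260000000000000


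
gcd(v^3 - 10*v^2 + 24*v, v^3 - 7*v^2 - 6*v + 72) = v^2 - 10*v + 24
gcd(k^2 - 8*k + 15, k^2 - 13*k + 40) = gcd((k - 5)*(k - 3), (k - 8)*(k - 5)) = k - 5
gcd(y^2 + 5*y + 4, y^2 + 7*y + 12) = y + 4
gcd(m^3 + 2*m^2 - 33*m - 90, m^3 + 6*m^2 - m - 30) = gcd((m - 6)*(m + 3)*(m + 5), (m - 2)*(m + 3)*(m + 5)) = m^2 + 8*m + 15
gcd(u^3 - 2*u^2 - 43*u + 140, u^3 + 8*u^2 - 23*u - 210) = u^2 + 2*u - 35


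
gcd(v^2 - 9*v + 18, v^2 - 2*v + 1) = 1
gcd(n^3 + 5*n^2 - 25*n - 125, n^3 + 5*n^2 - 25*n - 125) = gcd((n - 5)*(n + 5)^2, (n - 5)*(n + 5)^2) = n^3 + 5*n^2 - 25*n - 125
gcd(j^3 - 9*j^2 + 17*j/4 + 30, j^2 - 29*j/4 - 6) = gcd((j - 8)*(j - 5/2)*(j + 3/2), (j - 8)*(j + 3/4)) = j - 8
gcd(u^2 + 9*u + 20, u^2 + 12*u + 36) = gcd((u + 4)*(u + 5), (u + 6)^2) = 1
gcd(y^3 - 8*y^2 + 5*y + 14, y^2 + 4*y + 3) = y + 1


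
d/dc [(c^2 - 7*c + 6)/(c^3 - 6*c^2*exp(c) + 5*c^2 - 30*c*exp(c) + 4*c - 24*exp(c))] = ((2*c - 7)*(c^3 - 6*c^2*exp(c) + 5*c^2 - 30*c*exp(c) + 4*c - 24*exp(c)) + (c^2 - 7*c + 6)*(6*c^2*exp(c) - 3*c^2 + 42*c*exp(c) - 10*c + 54*exp(c) - 4))/(c^3 - 6*c^2*exp(c) + 5*c^2 - 30*c*exp(c) + 4*c - 24*exp(c))^2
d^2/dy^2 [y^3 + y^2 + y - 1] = 6*y + 2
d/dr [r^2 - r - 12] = 2*r - 1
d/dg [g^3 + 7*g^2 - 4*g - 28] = 3*g^2 + 14*g - 4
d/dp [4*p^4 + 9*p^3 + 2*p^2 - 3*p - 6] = 16*p^3 + 27*p^2 + 4*p - 3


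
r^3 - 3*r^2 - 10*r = r*(r - 5)*(r + 2)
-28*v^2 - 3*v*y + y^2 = (-7*v + y)*(4*v + y)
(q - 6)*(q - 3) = q^2 - 9*q + 18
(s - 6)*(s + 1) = s^2 - 5*s - 6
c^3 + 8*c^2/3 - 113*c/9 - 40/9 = (c - 8/3)*(c + 1/3)*(c + 5)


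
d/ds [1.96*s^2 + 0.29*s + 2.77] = 3.92*s + 0.29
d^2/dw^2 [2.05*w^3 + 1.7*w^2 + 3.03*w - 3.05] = 12.3*w + 3.4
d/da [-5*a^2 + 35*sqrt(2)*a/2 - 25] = -10*a + 35*sqrt(2)/2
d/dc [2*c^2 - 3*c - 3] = 4*c - 3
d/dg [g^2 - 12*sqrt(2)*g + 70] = 2*g - 12*sqrt(2)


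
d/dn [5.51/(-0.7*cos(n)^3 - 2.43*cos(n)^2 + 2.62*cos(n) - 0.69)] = (-11.571*cos(n)^2 - 26.7786*cos(n) + 14.4362)*sin(n)/(0.7*cos(n)^3 + 2.43*cos(n)^2 - 2.62*cos(n) + 0.69)^2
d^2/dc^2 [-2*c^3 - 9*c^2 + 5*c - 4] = -12*c - 18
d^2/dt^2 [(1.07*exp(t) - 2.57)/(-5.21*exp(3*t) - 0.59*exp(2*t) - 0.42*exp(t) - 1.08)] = (-116.176748*exp(6*t) + 617.975814*exp(5*t) + 95.892182*exp(4*t) + 93.35975*exp(3*t) - 124.146522*exp(2*t) - 5.611716*exp(t) - 2.4138)*exp(t)/(141.420761*exp(9*t) + 48.045057*exp(8*t) + 39.642369*exp(7*t) + 95.898491*exp(6*t) + 23.11461*exp(5*t) + 15.619608*exp(4*t) + 19.910664*exp(3*t) + 2.636064*exp(2*t) + 1.469664*exp(t) + 1.259712)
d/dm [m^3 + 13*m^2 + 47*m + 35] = 3*m^2 + 26*m + 47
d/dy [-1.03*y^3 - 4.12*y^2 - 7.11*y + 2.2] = -3.09*y^2 - 8.24*y - 7.11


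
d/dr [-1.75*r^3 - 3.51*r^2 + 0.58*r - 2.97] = -5.25*r^2 - 7.02*r + 0.58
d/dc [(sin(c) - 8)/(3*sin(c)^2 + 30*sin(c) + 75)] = (21 - sin(c))*cos(c)/(3*(sin(c) + 5)^3)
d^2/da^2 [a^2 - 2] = 2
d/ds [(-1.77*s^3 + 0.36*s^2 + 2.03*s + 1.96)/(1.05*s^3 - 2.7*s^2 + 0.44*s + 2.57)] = (4.401*s^4 - 5.8206*s^3 - 14.1813*s^2 + 12.4344*s + 4.3547)/(1.1025*s^6 - 5.67*s^5 + 8.214*s^4 + 3.021*s^3 - 13.6844*s^2 + 2.2616*s + 6.6049)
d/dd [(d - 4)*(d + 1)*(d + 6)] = 3*d^2 + 6*d - 22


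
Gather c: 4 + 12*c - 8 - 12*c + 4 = 0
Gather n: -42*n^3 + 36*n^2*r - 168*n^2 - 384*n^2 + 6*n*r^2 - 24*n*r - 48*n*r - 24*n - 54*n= -42*n^3 + n^2*(36*r - 552) + n*(6*r^2 - 72*r - 78)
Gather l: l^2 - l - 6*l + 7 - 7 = l^2 - 7*l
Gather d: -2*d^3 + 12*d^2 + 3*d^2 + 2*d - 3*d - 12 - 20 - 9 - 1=-2*d^3 + 15*d^2 - d - 42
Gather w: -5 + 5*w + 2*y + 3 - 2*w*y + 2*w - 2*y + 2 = w*(7 - 2*y)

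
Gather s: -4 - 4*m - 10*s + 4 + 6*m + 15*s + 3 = 2*m + 5*s + 3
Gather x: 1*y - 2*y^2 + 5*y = -2*y^2 + 6*y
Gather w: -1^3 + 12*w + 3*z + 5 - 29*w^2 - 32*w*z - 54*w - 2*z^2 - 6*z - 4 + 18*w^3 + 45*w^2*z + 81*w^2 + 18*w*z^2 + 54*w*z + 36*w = 18*w^3 + w^2*(45*z + 52) + w*(18*z^2 + 22*z - 6) - 2*z^2 - 3*z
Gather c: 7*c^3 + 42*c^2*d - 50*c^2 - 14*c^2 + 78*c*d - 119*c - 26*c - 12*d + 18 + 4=7*c^3 + c^2*(42*d - 64) + c*(78*d - 145) - 12*d + 22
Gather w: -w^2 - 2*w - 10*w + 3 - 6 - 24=-w^2 - 12*w - 27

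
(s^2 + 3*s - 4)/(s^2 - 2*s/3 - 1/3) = 3*(s + 4)/(3*s + 1)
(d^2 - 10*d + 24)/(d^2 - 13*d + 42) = (d - 4)/(d - 7)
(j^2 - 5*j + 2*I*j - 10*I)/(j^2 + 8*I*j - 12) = (j - 5)/(j + 6*I)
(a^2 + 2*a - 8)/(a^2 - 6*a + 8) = (a + 4)/(a - 4)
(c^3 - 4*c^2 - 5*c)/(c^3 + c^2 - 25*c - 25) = c/(c + 5)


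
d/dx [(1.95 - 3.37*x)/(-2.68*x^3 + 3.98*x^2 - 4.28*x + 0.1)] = (-18.0632*x^3 + 29.0906*x^2 - 15.522*x + 8.009)/(7.1824*x^6 - 21.3328*x^5 + 38.7812*x^4 - 34.6048*x^3 + 19.1144*x^2 - 0.856*x + 0.01)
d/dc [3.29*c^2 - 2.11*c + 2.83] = 6.58*c - 2.11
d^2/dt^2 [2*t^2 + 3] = 4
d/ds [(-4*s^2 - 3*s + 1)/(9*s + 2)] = (-36*s^2 - 16*s - 15)/(81*s^2 + 36*s + 4)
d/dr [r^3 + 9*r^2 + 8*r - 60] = 3*r^2 + 18*r + 8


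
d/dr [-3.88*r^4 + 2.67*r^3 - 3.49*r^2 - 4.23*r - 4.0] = -15.52*r^3 + 8.01*r^2 - 6.98*r - 4.23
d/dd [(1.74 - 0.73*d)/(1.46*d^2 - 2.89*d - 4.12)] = (1.0658*d^2 - 5.0808*d + 8.0362)/(2.1316*d^4 - 8.4388*d^3 - 3.6783*d^2 + 23.8136*d + 16.9744)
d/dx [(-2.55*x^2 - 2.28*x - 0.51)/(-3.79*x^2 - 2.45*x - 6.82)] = (-2.3937*x^2 + 30.9162*x + 14.3001)/(14.3641*x^4 + 18.571*x^3 + 57.6981*x^2 + 33.418*x + 46.5124)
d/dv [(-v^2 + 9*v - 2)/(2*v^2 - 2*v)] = (-4*v^2 + 2*v - 1)/(v^2*(v^2 - 2*v + 1))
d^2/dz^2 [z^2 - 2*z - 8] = 2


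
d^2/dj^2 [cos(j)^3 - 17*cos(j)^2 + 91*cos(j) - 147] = -367*cos(j)/4 + 34*cos(2*j) - 9*cos(3*j)/4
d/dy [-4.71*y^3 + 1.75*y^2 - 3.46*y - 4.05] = -14.13*y^2 + 3.5*y - 3.46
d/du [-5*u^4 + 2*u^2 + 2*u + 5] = -20*u^3 + 4*u + 2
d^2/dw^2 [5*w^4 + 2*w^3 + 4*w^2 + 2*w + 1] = 60*w^2 + 12*w + 8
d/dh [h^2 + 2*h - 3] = 2*h + 2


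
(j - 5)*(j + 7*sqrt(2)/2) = j^2 - 5*j + 7*sqrt(2)*j/2 - 35*sqrt(2)/2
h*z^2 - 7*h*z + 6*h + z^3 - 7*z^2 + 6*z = (h + z)*(z - 6)*(z - 1)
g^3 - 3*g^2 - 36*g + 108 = (g - 6)*(g - 3)*(g + 6)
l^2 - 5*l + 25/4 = (l - 5/2)^2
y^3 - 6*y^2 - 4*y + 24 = (y - 6)*(y - 2)*(y + 2)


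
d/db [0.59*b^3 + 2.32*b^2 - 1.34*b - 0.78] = 1.77*b^2 + 4.64*b - 1.34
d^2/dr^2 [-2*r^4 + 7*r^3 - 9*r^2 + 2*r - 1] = -24*r^2 + 42*r - 18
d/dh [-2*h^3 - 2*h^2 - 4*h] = -6*h^2 - 4*h - 4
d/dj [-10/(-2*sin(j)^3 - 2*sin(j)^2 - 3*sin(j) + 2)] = 10*(-4*sin(j) + 3*cos(2*j) - 6)*cos(j)/(2*sin(j)^3 + 2*sin(j)^2 + 3*sin(j) - 2)^2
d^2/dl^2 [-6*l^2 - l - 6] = -12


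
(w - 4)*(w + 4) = w^2 - 16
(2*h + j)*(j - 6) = 2*h*j - 12*h + j^2 - 6*j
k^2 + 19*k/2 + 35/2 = (k + 5/2)*(k + 7)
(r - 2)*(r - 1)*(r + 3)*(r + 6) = r^4 + 6*r^3 - 7*r^2 - 36*r + 36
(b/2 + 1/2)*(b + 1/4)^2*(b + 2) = b^4/2 + 7*b^3/4 + 57*b^2/32 + 19*b/32 + 1/16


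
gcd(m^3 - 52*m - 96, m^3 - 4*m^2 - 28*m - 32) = m^2 - 6*m - 16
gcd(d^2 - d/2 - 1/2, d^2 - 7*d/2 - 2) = d + 1/2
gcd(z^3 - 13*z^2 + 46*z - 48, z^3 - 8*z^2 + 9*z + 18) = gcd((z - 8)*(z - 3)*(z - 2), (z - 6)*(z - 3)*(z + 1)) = z - 3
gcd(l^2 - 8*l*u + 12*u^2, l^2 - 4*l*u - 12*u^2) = -l + 6*u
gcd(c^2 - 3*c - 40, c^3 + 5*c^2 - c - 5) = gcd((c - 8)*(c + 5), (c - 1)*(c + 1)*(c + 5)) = c + 5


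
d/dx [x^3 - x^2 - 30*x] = 3*x^2 - 2*x - 30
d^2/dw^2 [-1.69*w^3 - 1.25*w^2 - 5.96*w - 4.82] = -10.14*w - 2.5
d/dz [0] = 0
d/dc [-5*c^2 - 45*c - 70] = -10*c - 45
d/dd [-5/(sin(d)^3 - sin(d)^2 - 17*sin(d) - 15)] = 5*(3*sin(d)^2 - 2*sin(d) - 17)*cos(d)/(-sin(d)^3 + sin(d)^2 + 17*sin(d) + 15)^2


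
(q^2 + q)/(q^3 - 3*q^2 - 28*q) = (q + 1)/(q^2 - 3*q - 28)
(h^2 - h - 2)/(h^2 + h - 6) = (h + 1)/(h + 3)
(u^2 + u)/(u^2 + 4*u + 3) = u/(u + 3)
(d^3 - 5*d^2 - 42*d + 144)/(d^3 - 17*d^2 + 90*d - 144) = (d + 6)/(d - 6)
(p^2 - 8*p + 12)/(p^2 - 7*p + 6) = (p - 2)/(p - 1)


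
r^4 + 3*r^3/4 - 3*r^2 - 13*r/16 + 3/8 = (r - 3/2)*(r - 1/4)*(r + 1/2)*(r + 2)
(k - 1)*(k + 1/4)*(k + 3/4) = k^3 - 13*k/16 - 3/16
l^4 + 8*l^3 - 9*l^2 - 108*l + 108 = (l - 3)*(l - 1)*(l + 6)^2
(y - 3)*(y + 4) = y^2 + y - 12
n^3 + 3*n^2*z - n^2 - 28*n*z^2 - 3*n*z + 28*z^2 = (n - 1)*(n - 4*z)*(n + 7*z)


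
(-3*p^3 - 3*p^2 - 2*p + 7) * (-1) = 3*p^3 + 3*p^2 + 2*p - 7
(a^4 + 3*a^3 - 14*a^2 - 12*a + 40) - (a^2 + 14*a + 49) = a^4 + 3*a^3 - 15*a^2 - 26*a - 9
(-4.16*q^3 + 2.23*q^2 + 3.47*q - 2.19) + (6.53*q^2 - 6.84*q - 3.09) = -4.16*q^3 + 8.76*q^2 - 3.37*q - 5.28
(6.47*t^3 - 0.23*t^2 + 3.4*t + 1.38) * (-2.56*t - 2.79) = -16.5632*t^4 - 17.4625*t^3 - 8.0623*t^2 - 13.0188*t - 3.8502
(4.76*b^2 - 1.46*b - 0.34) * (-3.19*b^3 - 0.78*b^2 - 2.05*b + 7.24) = -15.1844*b^5 + 0.9446*b^4 - 7.5346*b^3 + 37.7206*b^2 - 9.8734*b - 2.4616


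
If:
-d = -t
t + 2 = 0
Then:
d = -2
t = -2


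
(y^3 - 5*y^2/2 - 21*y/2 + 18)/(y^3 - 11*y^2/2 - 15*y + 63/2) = (y - 4)/(y - 7)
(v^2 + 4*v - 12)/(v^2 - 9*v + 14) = (v + 6)/(v - 7)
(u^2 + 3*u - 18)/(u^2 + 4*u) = (u^2 + 3*u - 18)/(u*(u + 4))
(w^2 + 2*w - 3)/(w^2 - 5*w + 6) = (w^2 + 2*w - 3)/(w^2 - 5*w + 6)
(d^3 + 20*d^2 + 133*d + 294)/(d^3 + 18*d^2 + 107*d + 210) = (d + 7)/(d + 5)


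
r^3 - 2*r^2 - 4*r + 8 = (r - 2)^2*(r + 2)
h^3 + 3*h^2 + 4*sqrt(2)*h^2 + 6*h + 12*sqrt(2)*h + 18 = (h + 3)*(h + sqrt(2))*(h + 3*sqrt(2))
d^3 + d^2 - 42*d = d*(d - 6)*(d + 7)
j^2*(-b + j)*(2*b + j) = -2*b^2*j^2 + b*j^3 + j^4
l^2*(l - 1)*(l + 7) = l^4 + 6*l^3 - 7*l^2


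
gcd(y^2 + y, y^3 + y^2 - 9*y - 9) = y + 1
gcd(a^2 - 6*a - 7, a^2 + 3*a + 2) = a + 1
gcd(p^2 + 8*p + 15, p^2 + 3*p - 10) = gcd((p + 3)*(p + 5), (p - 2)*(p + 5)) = p + 5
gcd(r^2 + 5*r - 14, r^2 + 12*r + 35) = r + 7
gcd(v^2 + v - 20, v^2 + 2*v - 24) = v - 4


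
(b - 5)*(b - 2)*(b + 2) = b^3 - 5*b^2 - 4*b + 20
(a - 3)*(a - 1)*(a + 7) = a^3 + 3*a^2 - 25*a + 21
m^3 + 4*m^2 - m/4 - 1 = (m - 1/2)*(m + 1/2)*(m + 4)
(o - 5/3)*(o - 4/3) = o^2 - 3*o + 20/9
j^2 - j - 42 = (j - 7)*(j + 6)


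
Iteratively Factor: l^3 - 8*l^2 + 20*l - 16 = (l - 4)*(l^2 - 4*l + 4) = (l - 4)*(l - 2)*(l - 2)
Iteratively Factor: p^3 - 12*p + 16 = (p - 2)*(p^2 + 2*p - 8) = (p - 2)*(p + 4)*(p - 2)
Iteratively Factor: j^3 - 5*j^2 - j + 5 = (j - 1)*(j^2 - 4*j - 5) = (j - 1)*(j + 1)*(j - 5)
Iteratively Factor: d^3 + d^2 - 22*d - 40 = (d - 5)*(d^2 + 6*d + 8) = (d - 5)*(d + 2)*(d + 4)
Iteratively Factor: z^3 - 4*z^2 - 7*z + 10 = (z - 1)*(z^2 - 3*z - 10) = (z - 1)*(z + 2)*(z - 5)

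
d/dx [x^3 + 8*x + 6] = 3*x^2 + 8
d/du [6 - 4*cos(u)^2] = 4*sin(2*u)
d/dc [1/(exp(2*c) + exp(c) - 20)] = (-2*exp(c) - 1)*exp(c)/(exp(2*c) + exp(c) - 20)^2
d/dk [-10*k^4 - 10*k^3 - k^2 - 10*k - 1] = -40*k^3 - 30*k^2 - 2*k - 10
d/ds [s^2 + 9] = 2*s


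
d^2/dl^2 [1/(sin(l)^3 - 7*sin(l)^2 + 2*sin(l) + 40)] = (-9*sin(l)^6 + 77*sin(l)^5 - 188*sin(l)^4 + 290*sin(l)^3 - 818*sin(l)^2 - 244*sin(l) + 568)/(sin(l)^3 - 7*sin(l)^2 + 2*sin(l) + 40)^3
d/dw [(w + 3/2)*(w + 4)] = 2*w + 11/2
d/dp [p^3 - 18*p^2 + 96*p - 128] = 3*p^2 - 36*p + 96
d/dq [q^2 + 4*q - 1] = 2*q + 4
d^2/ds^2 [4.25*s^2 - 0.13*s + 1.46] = 8.50000000000000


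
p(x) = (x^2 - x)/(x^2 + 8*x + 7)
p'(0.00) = -0.14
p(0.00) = 0.00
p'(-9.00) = 2.33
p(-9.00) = 5.62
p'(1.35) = 0.07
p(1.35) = 0.02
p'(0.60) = 0.03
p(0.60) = -0.02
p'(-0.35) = -0.58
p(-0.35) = 0.11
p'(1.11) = 0.07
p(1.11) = 0.01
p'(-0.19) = -0.31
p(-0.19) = 0.04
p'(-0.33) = -0.53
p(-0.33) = 0.10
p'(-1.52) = -0.92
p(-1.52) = -1.34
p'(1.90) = 0.08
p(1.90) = 0.07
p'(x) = (-2*x - 8)*(x^2 - x)/(x^2 + 8*x + 7)^2 + (2*x - 1)/(x^2 + 8*x + 7)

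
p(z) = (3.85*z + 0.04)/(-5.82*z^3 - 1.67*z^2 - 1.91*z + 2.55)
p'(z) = (3.85*z + 0.04)*(17.46*z^2 + 3.34*z + 1.91)/(-5.82*z^3 - 1.67*z^2 - 1.91*z + 2.55)^2 + 3.85/(-5.82*z^3 - 1.67*z^2 - 1.91*z + 2.55) = (44.814*z^3 + 7.1279*z^2 + 0.1336*z + 9.8939)/(33.8724*z^6 + 19.4388*z^5 + 25.0213*z^4 - 23.3026*z^3 - 4.8689*z^2 - 9.741*z + 6.5025)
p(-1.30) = -0.33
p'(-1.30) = -0.34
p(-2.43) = -0.12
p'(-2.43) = -0.09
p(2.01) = -0.14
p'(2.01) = 0.13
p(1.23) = -0.36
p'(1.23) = 0.60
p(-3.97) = -0.04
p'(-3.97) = -0.02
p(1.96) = -0.15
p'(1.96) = 0.14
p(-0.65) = -0.53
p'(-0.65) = 0.02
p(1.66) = -0.20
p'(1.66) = 0.23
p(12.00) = -0.00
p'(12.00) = 0.00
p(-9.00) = -0.01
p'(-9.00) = -0.00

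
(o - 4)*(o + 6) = o^2 + 2*o - 24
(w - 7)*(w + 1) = w^2 - 6*w - 7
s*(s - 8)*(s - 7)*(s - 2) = s^4 - 17*s^3 + 86*s^2 - 112*s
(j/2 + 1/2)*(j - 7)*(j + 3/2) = j^3/2 - 9*j^2/4 - 8*j - 21/4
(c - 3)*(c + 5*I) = c^2 - 3*c + 5*I*c - 15*I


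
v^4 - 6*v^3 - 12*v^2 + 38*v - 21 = (v - 7)*(v - 1)^2*(v + 3)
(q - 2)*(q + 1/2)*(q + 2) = q^3 + q^2/2 - 4*q - 2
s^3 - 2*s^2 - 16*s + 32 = (s - 4)*(s - 2)*(s + 4)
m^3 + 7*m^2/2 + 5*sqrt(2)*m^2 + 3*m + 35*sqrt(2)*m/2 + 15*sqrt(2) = (m + 3/2)*(m + 2)*(m + 5*sqrt(2))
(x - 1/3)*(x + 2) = x^2 + 5*x/3 - 2/3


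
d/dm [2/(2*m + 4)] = -1/(m + 2)^2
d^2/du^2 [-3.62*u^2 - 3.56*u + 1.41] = -7.24000000000000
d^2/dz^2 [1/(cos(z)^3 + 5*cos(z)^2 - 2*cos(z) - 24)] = ((-5*cos(z) + 40*cos(2*z) + 9*cos(3*z))*(cos(z)^3 + 5*cos(z)^2 - 2*cos(z) - 24)/4 + 2*(3*cos(z)^2 + 10*cos(z) - 2)^2*sin(z)^2)/(cos(z)^3 + 5*cos(z)^2 - 2*cos(z) - 24)^3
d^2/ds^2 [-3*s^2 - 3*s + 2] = -6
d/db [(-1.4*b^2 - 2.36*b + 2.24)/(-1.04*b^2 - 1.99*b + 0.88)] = (0.3316*b^2 + 2.1952*b + 2.3808)/(1.0816*b^4 + 4.1392*b^3 + 2.1297*b^2 - 3.5024*b + 0.7744)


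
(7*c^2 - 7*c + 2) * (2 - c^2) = -7*c^4 + 7*c^3 + 12*c^2 - 14*c + 4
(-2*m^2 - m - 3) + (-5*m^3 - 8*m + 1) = -5*m^3 - 2*m^2 - 9*m - 2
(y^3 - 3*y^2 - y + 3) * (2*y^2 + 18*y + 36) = 2*y^5 + 12*y^4 - 20*y^3 - 120*y^2 + 18*y + 108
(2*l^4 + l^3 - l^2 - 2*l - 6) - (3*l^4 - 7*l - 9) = -l^4 + l^3 - l^2 + 5*l + 3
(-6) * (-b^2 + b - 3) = 6*b^2 - 6*b + 18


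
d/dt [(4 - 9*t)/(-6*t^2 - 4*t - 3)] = (-54*t^2 + 48*t + 43)/(36*t^4 + 48*t^3 + 52*t^2 + 24*t + 9)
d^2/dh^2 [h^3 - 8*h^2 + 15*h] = 6*h - 16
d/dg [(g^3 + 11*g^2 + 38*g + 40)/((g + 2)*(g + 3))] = (g^2 + 6*g + 7)/(g^2 + 6*g + 9)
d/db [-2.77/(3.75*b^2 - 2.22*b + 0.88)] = (20.775*b - 6.1494)/(3.75*b^2 - 2.22*b + 0.88)^2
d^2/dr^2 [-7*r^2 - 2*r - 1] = -14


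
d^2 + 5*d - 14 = (d - 2)*(d + 7)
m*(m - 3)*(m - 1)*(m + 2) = m^4 - 2*m^3 - 5*m^2 + 6*m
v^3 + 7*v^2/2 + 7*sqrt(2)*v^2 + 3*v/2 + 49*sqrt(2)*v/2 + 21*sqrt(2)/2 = (v + 1/2)*(v + 3)*(v + 7*sqrt(2))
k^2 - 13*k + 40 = (k - 8)*(k - 5)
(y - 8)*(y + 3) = y^2 - 5*y - 24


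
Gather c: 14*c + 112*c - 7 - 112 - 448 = 126*c - 567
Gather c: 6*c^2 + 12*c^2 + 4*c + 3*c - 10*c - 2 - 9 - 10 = 18*c^2 - 3*c - 21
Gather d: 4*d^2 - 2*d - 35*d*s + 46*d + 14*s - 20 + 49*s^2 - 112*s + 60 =4*d^2 + d*(44 - 35*s) + 49*s^2 - 98*s + 40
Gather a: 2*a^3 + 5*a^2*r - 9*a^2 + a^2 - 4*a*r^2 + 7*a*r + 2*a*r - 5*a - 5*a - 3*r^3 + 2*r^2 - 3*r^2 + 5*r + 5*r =2*a^3 + a^2*(5*r - 8) + a*(-4*r^2 + 9*r - 10) - 3*r^3 - r^2 + 10*r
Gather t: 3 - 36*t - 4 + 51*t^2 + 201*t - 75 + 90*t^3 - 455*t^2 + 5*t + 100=90*t^3 - 404*t^2 + 170*t + 24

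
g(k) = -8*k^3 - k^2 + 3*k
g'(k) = -24*k^2 - 2*k + 3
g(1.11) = -8.84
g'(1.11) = -28.79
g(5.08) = -1059.34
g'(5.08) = -626.51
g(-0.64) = -0.23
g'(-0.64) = -5.55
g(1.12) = -9.13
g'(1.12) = -29.35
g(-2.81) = 161.18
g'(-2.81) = -180.89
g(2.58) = -136.30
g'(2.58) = -161.91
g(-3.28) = 261.70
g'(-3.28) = -248.64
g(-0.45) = -0.82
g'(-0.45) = -0.96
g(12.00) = -13932.00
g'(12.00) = -3477.00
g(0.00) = 0.00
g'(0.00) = 3.00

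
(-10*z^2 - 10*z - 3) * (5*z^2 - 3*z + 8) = -50*z^4 - 20*z^3 - 65*z^2 - 71*z - 24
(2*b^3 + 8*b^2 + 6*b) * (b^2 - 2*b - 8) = 2*b^5 + 4*b^4 - 26*b^3 - 76*b^2 - 48*b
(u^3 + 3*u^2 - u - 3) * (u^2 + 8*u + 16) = u^5 + 11*u^4 + 39*u^3 + 37*u^2 - 40*u - 48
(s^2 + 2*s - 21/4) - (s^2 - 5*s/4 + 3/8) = 13*s/4 - 45/8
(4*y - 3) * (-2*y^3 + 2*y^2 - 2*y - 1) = -8*y^4 + 14*y^3 - 14*y^2 + 2*y + 3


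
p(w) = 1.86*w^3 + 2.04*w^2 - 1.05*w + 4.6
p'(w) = 5.58*w^2 + 4.08*w - 1.05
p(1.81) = 20.41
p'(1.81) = 24.62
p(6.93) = 714.33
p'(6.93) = 295.20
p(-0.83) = 5.81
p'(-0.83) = -0.59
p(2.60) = 48.35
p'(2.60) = 47.28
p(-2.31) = -5.02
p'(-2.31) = 19.30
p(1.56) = 14.99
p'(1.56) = 18.89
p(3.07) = 74.42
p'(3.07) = 64.07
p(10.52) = 2384.83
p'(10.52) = 659.41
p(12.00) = 3499.84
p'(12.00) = 851.43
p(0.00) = 4.60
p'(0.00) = -1.05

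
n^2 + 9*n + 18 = (n + 3)*(n + 6)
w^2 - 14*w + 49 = (w - 7)^2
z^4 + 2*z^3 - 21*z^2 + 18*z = z*(z - 3)*(z - 1)*(z + 6)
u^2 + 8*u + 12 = (u + 2)*(u + 6)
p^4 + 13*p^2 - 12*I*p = p*(p - 3*I)*(p - I)*(p + 4*I)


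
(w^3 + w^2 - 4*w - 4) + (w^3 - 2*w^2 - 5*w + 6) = 2*w^3 - w^2 - 9*w + 2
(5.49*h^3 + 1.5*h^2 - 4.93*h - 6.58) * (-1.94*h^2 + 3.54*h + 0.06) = -10.6506*h^5 + 16.5246*h^4 + 15.2036*h^3 - 4.597*h^2 - 23.589*h - 0.3948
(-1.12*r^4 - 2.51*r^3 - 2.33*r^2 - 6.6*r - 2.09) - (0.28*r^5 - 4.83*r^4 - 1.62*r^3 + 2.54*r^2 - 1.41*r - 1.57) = -0.28*r^5 + 3.71*r^4 - 0.89*r^3 - 4.87*r^2 - 5.19*r - 0.52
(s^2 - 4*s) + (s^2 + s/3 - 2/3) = 2*s^2 - 11*s/3 - 2/3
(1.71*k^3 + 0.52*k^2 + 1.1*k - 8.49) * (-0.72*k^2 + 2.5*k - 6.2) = -1.2312*k^5 + 3.9006*k^4 - 10.094*k^3 + 5.6388*k^2 - 28.045*k + 52.638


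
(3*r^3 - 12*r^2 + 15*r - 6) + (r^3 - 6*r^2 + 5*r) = 4*r^3 - 18*r^2 + 20*r - 6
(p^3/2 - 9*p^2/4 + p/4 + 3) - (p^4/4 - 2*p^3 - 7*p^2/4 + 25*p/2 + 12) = -p^4/4 + 5*p^3/2 - p^2/2 - 49*p/4 - 9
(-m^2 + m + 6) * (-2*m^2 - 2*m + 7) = 2*m^4 - 21*m^2 - 5*m + 42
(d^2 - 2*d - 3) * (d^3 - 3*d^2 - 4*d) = d^5 - 5*d^4 - d^3 + 17*d^2 + 12*d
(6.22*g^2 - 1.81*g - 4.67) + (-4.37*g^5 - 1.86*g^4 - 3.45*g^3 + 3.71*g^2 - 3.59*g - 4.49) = -4.37*g^5 - 1.86*g^4 - 3.45*g^3 + 9.93*g^2 - 5.4*g - 9.16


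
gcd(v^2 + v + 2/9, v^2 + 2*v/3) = v + 2/3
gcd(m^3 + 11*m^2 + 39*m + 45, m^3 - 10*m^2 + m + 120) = m + 3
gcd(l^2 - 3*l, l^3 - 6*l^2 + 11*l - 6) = l - 3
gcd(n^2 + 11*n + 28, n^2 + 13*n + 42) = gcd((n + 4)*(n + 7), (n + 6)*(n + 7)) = n + 7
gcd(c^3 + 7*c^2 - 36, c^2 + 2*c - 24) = c + 6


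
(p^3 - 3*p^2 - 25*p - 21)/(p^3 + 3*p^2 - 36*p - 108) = (p^2 - 6*p - 7)/(p^2 - 36)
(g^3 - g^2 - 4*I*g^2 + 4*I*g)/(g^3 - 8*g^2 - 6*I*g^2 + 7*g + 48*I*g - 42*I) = g*(g - 4*I)/(g^2 - g*(7 + 6*I) + 42*I)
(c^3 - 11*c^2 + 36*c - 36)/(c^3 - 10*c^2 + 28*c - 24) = (c - 3)/(c - 2)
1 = 1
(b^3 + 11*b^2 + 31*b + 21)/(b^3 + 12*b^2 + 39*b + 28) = (b + 3)/(b + 4)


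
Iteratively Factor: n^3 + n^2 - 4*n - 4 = (n + 2)*(n^2 - n - 2) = (n + 1)*(n + 2)*(n - 2)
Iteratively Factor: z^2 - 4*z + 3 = (z - 1)*(z - 3)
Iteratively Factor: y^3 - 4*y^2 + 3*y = (y - 3)*(y^2 - y) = (y - 3)*(y - 1)*(y)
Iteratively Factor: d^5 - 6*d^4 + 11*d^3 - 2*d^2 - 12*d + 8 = (d - 2)*(d^4 - 4*d^3 + 3*d^2 + 4*d - 4) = (d - 2)*(d + 1)*(d^3 - 5*d^2 + 8*d - 4) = (d - 2)*(d - 1)*(d + 1)*(d^2 - 4*d + 4) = (d - 2)^2*(d - 1)*(d + 1)*(d - 2)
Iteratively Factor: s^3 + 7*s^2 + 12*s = (s)*(s^2 + 7*s + 12) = s*(s + 4)*(s + 3)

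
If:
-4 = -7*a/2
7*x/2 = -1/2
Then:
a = 8/7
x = -1/7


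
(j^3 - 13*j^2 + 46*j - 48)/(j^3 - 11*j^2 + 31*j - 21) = (j^2 - 10*j + 16)/(j^2 - 8*j + 7)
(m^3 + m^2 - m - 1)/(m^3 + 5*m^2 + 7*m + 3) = (m - 1)/(m + 3)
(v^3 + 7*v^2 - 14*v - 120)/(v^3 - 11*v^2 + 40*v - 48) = (v^2 + 11*v + 30)/(v^2 - 7*v + 12)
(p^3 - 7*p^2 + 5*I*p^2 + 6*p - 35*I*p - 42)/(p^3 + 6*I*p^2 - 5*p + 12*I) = (p^2 + p*(-7 + 6*I) - 42*I)/(p^2 + 7*I*p - 12)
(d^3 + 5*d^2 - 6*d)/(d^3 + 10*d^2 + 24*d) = (d - 1)/(d + 4)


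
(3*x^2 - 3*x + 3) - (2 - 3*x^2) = 6*x^2 - 3*x + 1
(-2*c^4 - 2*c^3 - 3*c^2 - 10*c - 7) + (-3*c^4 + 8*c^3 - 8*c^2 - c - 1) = -5*c^4 + 6*c^3 - 11*c^2 - 11*c - 8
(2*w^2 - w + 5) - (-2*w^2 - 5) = 4*w^2 - w + 10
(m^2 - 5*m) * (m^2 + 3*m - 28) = m^4 - 2*m^3 - 43*m^2 + 140*m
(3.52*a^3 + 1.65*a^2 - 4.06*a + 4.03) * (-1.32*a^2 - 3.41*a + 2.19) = -4.6464*a^5 - 14.1812*a^4 + 7.4415*a^3 + 12.1385*a^2 - 22.6337*a + 8.8257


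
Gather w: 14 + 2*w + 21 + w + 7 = 3*w + 42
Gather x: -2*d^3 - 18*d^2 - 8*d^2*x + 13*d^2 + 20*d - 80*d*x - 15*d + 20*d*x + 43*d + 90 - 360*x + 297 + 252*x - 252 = -2*d^3 - 5*d^2 + 48*d + x*(-8*d^2 - 60*d - 108) + 135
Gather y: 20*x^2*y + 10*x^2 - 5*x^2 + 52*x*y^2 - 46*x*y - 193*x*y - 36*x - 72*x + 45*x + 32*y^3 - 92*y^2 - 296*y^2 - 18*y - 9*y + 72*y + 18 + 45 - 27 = 5*x^2 - 63*x + 32*y^3 + y^2*(52*x - 388) + y*(20*x^2 - 239*x + 45) + 36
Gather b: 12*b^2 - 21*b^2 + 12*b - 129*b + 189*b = -9*b^2 + 72*b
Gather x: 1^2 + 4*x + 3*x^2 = 3*x^2 + 4*x + 1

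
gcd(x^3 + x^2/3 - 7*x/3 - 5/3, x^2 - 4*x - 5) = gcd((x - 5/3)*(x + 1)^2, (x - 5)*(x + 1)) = x + 1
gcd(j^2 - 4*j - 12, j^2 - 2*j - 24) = j - 6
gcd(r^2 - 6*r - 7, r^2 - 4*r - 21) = r - 7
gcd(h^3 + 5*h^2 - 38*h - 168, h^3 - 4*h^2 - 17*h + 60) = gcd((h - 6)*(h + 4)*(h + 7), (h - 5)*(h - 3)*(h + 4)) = h + 4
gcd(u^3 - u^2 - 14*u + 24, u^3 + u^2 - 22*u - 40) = u + 4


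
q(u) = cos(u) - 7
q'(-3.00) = 0.14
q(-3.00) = -7.99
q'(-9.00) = 0.41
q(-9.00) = -7.91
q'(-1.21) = 0.94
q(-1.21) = -6.65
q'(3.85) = 0.65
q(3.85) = -7.76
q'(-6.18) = -0.10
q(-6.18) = -6.01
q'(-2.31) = 0.74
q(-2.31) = -7.67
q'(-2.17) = 0.83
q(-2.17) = -7.56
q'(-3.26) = -0.12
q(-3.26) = -7.99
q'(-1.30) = 0.96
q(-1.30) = -6.73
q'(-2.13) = 0.85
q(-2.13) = -7.53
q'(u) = -sin(u)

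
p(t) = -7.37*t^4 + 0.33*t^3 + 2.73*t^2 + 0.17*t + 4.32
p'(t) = -29.48*t^3 + 0.99*t^2 + 5.46*t + 0.17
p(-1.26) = -10.80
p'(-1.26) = 53.83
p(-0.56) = 4.30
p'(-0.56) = 2.60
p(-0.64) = 4.01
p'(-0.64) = 4.81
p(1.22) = -7.14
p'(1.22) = -45.23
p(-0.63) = 4.05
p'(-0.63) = 4.49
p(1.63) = -38.75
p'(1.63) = -115.97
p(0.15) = 4.40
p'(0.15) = 0.91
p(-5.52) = -6811.58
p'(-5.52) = 4958.63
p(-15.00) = -373603.98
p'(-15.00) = 99636.02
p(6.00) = -9376.62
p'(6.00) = -6299.11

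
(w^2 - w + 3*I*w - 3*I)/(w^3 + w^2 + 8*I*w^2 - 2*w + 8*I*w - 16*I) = (w + 3*I)/(w^2 + w*(2 + 8*I) + 16*I)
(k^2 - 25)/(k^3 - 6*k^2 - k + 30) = (k + 5)/(k^2 - k - 6)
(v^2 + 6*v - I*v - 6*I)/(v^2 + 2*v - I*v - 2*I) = (v + 6)/(v + 2)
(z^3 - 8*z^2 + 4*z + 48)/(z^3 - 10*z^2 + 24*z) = (z + 2)/z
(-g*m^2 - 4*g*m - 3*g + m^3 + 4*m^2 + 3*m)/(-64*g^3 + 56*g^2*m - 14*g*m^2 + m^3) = (g*m^2 + 4*g*m + 3*g - m^3 - 4*m^2 - 3*m)/(64*g^3 - 56*g^2*m + 14*g*m^2 - m^3)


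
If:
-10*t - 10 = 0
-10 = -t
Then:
No Solution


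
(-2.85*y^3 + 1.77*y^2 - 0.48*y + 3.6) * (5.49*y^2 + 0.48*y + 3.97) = -15.6465*y^5 + 8.3493*y^4 - 13.1001*y^3 + 26.5605*y^2 - 0.1776*y + 14.292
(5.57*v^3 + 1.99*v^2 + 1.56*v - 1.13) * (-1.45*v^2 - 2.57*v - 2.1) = -8.0765*v^5 - 17.2004*v^4 - 19.0733*v^3 - 6.5497*v^2 - 0.371900000000001*v + 2.373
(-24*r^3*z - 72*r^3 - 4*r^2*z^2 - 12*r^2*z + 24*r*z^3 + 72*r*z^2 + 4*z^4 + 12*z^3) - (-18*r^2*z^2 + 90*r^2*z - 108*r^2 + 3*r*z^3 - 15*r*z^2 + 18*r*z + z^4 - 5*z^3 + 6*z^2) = -24*r^3*z - 72*r^3 + 14*r^2*z^2 - 102*r^2*z + 108*r^2 + 21*r*z^3 + 87*r*z^2 - 18*r*z + 3*z^4 + 17*z^3 - 6*z^2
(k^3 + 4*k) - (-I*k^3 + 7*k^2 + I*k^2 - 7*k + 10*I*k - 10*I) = k^3 + I*k^3 - 7*k^2 - I*k^2 + 11*k - 10*I*k + 10*I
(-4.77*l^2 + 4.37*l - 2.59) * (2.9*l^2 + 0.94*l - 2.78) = -13.833*l^4 + 8.1892*l^3 + 9.8574*l^2 - 14.5832*l + 7.2002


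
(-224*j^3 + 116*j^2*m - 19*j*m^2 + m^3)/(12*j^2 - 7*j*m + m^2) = (-56*j^2 + 15*j*m - m^2)/(3*j - m)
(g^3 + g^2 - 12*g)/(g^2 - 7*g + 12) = g*(g + 4)/(g - 4)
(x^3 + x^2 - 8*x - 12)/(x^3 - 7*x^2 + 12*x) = (x^2 + 4*x + 4)/(x*(x - 4))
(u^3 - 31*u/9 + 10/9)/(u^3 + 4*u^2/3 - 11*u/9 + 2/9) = (3*u - 5)/(3*u - 1)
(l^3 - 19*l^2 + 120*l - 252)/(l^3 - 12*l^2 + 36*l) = (l - 7)/l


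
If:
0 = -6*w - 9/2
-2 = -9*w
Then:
No Solution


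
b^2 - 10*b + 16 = (b - 8)*(b - 2)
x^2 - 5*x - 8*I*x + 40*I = (x - 5)*(x - 8*I)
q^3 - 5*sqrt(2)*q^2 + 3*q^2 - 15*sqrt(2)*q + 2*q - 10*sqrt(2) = (q + 1)*(q + 2)*(q - 5*sqrt(2))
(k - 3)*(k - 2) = k^2 - 5*k + 6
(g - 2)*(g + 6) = g^2 + 4*g - 12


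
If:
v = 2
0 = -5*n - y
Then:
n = -y/5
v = 2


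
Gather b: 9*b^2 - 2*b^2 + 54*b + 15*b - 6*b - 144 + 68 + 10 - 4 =7*b^2 + 63*b - 70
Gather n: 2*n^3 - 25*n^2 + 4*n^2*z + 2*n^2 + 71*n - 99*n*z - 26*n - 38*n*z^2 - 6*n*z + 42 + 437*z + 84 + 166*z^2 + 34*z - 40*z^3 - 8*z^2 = 2*n^3 + n^2*(4*z - 23) + n*(-38*z^2 - 105*z + 45) - 40*z^3 + 158*z^2 + 471*z + 126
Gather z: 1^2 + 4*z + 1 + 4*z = 8*z + 2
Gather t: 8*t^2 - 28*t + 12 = 8*t^2 - 28*t + 12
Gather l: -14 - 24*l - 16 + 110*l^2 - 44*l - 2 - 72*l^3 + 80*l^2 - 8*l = -72*l^3 + 190*l^2 - 76*l - 32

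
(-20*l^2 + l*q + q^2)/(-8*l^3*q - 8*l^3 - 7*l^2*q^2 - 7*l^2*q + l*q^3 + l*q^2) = (20*l^2 - l*q - q^2)/(l*(8*l^2*q + 8*l^2 + 7*l*q^2 + 7*l*q - q^3 - q^2))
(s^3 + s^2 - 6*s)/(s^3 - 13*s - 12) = s*(s - 2)/(s^2 - 3*s - 4)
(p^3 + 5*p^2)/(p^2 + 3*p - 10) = p^2/(p - 2)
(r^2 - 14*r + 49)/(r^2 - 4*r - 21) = (r - 7)/(r + 3)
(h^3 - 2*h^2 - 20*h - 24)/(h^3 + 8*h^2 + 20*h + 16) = (h - 6)/(h + 4)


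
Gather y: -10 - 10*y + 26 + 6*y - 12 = 4 - 4*y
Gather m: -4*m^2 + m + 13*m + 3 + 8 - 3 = -4*m^2 + 14*m + 8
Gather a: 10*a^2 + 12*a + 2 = 10*a^2 + 12*a + 2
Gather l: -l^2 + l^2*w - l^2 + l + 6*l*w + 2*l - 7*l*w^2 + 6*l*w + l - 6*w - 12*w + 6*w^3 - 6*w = l^2*(w - 2) + l*(-7*w^2 + 12*w + 4) + 6*w^3 - 24*w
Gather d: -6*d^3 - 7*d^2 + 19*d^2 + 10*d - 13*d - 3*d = -6*d^3 + 12*d^2 - 6*d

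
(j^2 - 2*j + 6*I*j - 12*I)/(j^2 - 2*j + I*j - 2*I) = (j + 6*I)/(j + I)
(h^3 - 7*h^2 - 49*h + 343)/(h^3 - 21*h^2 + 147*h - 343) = (h + 7)/(h - 7)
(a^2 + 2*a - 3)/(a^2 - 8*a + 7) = (a + 3)/(a - 7)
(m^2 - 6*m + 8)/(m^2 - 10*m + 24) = (m - 2)/(m - 6)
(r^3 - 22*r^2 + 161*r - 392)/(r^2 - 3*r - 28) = (r^2 - 15*r + 56)/(r + 4)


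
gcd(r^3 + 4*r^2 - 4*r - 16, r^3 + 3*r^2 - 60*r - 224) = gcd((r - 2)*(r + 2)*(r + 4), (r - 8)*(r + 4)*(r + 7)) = r + 4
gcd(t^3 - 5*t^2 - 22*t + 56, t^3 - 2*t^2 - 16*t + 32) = t^2 + 2*t - 8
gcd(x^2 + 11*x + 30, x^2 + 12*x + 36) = x + 6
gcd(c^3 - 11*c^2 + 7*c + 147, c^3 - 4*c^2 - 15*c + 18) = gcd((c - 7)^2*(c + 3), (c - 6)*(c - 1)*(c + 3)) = c + 3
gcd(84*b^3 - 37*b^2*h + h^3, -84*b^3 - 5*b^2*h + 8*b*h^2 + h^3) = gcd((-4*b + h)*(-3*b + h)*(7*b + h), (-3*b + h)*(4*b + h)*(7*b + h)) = 21*b^2 - 4*b*h - h^2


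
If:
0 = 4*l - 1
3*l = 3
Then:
No Solution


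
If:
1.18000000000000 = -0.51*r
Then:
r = -2.31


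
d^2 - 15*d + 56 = (d - 8)*(d - 7)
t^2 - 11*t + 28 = (t - 7)*(t - 4)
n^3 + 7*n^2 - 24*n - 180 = (n - 5)*(n + 6)^2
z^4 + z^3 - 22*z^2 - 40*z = z*(z - 5)*(z + 2)*(z + 4)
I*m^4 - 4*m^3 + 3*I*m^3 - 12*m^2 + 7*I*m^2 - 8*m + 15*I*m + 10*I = (m + 2)*(m - I)*(m + 5*I)*(I*m + I)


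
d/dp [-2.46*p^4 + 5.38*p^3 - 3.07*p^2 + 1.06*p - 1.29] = -9.84*p^3 + 16.14*p^2 - 6.14*p + 1.06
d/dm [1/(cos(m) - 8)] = sin(m)/(cos(m) - 8)^2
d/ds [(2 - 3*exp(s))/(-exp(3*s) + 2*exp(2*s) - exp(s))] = 2*(-3*exp(2*s) + 3*exp(s) - 1)*exp(-s)/(exp(3*s) - 3*exp(2*s) + 3*exp(s) - 1)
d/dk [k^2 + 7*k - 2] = 2*k + 7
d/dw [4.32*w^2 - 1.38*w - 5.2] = 8.64*w - 1.38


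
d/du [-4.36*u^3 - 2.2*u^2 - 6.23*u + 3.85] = -13.08*u^2 - 4.4*u - 6.23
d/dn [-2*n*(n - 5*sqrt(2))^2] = -6*n^2 + 40*sqrt(2)*n - 100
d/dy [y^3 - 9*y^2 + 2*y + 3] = 3*y^2 - 18*y + 2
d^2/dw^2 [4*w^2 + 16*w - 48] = 8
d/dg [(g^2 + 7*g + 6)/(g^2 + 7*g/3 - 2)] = 6*(-7*g^2 - 24*g - 42)/(9*g^4 + 42*g^3 + 13*g^2 - 84*g + 36)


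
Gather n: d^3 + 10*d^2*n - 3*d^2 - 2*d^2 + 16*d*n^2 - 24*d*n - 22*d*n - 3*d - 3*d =d^3 - 5*d^2 + 16*d*n^2 - 6*d + n*(10*d^2 - 46*d)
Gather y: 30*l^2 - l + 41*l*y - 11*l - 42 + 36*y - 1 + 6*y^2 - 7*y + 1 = 30*l^2 - 12*l + 6*y^2 + y*(41*l + 29) - 42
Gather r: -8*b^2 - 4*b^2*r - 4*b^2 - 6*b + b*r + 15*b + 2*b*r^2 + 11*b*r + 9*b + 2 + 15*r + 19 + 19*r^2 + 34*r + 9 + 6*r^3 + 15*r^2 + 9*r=-12*b^2 + 18*b + 6*r^3 + r^2*(2*b + 34) + r*(-4*b^2 + 12*b + 58) + 30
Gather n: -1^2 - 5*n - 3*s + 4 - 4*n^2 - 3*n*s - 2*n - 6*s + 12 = -4*n^2 + n*(-3*s - 7) - 9*s + 15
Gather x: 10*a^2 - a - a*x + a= 10*a^2 - a*x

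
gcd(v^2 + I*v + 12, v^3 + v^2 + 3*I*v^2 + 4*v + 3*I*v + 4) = v + 4*I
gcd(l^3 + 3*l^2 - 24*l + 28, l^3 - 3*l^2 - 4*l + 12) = l - 2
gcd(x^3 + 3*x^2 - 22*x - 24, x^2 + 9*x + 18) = x + 6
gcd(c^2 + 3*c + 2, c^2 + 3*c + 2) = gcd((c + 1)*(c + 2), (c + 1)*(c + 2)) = c^2 + 3*c + 2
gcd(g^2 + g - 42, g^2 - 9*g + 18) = g - 6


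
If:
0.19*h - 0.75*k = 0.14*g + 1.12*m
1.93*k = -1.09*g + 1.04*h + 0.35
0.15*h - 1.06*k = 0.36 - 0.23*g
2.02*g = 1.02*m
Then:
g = 0.06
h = -1.19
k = -0.49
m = 0.12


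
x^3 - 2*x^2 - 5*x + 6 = (x - 3)*(x - 1)*(x + 2)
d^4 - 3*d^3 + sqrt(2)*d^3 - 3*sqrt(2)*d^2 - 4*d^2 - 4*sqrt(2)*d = d*(d - 4)*(d + 1)*(d + sqrt(2))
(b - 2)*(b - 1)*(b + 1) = b^3 - 2*b^2 - b + 2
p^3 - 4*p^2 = p^2*(p - 4)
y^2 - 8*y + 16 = (y - 4)^2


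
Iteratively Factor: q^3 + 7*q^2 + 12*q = (q + 4)*(q^2 + 3*q) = q*(q + 4)*(q + 3)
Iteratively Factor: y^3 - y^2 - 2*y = (y + 1)*(y^2 - 2*y) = y*(y + 1)*(y - 2)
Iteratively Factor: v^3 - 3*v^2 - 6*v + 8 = (v - 4)*(v^2 + v - 2) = (v - 4)*(v - 1)*(v + 2)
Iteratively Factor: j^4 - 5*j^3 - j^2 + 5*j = (j)*(j^3 - 5*j^2 - j + 5) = j*(j - 5)*(j^2 - 1) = j*(j - 5)*(j + 1)*(j - 1)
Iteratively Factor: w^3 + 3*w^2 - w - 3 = (w - 1)*(w^2 + 4*w + 3) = (w - 1)*(w + 3)*(w + 1)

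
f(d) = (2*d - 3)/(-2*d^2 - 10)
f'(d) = 4*d*(2*d - 3)/(-2*d^2 - 10)^2 + 2/(-2*d^2 - 10) = (-d^2 + d*(2*d - 3) - 5)/(d^2 + 5)^2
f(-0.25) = 0.35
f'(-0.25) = -0.16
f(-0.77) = 0.41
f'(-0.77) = -0.07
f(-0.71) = 0.40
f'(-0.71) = -0.08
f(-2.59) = 0.35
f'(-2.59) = 0.07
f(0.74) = 0.14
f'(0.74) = -0.22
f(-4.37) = 0.24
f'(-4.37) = 0.05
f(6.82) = -0.10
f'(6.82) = 0.01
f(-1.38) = 0.42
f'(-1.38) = 0.02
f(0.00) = 0.30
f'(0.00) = -0.20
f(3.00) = -0.11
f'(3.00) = -0.03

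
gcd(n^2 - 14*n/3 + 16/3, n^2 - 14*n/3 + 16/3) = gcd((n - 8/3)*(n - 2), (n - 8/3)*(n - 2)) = n^2 - 14*n/3 + 16/3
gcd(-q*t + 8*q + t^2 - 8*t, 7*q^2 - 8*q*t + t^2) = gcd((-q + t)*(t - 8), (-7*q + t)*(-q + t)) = q - t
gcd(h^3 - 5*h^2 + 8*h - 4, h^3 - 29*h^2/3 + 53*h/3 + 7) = 1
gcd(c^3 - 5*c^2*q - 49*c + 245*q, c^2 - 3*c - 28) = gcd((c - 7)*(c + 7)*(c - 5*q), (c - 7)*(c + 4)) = c - 7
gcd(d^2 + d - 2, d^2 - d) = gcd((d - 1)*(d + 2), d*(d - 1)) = d - 1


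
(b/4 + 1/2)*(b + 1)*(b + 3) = b^3/4 + 3*b^2/2 + 11*b/4 + 3/2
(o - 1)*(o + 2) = o^2 + o - 2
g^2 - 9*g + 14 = (g - 7)*(g - 2)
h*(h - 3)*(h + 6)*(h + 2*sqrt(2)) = h^4 + 2*sqrt(2)*h^3 + 3*h^3 - 18*h^2 + 6*sqrt(2)*h^2 - 36*sqrt(2)*h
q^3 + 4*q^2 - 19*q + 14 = (q - 2)*(q - 1)*(q + 7)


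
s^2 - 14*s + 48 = (s - 8)*(s - 6)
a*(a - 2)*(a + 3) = a^3 + a^2 - 6*a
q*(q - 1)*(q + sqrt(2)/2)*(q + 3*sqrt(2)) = q^4 - q^3 + 7*sqrt(2)*q^3/2 - 7*sqrt(2)*q^2/2 + 3*q^2 - 3*q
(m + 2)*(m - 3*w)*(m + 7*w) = m^3 + 4*m^2*w + 2*m^2 - 21*m*w^2 + 8*m*w - 42*w^2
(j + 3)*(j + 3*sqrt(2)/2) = j^2 + 3*sqrt(2)*j/2 + 3*j + 9*sqrt(2)/2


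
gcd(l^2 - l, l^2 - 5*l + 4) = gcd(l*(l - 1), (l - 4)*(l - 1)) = l - 1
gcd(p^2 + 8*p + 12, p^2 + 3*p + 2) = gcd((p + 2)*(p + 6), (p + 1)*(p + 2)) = p + 2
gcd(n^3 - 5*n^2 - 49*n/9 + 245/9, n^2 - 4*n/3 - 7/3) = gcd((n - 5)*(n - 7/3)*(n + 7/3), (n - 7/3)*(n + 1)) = n - 7/3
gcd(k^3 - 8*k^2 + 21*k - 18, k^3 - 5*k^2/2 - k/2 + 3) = k - 2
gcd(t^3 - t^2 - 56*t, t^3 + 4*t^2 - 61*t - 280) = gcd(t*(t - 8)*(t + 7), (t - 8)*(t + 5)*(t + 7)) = t^2 - t - 56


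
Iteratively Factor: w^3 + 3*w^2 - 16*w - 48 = (w + 3)*(w^2 - 16) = (w - 4)*(w + 3)*(w + 4)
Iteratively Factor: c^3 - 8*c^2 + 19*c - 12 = (c - 3)*(c^2 - 5*c + 4) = (c - 4)*(c - 3)*(c - 1)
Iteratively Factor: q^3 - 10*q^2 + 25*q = (q)*(q^2 - 10*q + 25) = q*(q - 5)*(q - 5)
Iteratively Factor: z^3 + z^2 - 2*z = (z + 2)*(z^2 - z) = z*(z + 2)*(z - 1)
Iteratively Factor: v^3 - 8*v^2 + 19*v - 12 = (v - 3)*(v^2 - 5*v + 4) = (v - 3)*(v - 1)*(v - 4)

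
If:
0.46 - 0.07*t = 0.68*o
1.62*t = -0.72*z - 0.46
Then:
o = 0.0457516339869281*z + 0.705700798838054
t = -0.444444444444444*z - 0.283950617283951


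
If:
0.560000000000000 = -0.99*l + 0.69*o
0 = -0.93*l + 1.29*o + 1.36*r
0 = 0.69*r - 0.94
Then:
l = -3.15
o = -3.71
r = 1.36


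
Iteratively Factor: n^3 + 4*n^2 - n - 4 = (n + 1)*(n^2 + 3*n - 4) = (n - 1)*(n + 1)*(n + 4)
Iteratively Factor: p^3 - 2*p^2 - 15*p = (p + 3)*(p^2 - 5*p) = p*(p + 3)*(p - 5)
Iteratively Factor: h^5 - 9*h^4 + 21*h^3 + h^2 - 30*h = (h + 1)*(h^4 - 10*h^3 + 31*h^2 - 30*h) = (h - 5)*(h + 1)*(h^3 - 5*h^2 + 6*h) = h*(h - 5)*(h + 1)*(h^2 - 5*h + 6) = h*(h - 5)*(h - 3)*(h + 1)*(h - 2)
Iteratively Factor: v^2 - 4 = (v - 2)*(v + 2)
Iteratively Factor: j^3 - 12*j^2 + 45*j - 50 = (j - 5)*(j^2 - 7*j + 10) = (j - 5)^2*(j - 2)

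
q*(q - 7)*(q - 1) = q^3 - 8*q^2 + 7*q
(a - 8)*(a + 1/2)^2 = a^3 - 7*a^2 - 31*a/4 - 2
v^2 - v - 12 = (v - 4)*(v + 3)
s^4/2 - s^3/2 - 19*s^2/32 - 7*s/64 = s*(s/2 + 1/4)*(s - 7/4)*(s + 1/4)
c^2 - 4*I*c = c*(c - 4*I)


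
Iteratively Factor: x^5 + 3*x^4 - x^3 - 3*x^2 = (x + 1)*(x^4 + 2*x^3 - 3*x^2) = x*(x + 1)*(x^3 + 2*x^2 - 3*x) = x*(x - 1)*(x + 1)*(x^2 + 3*x) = x*(x - 1)*(x + 1)*(x + 3)*(x)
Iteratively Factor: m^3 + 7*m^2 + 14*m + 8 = (m + 2)*(m^2 + 5*m + 4) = (m + 2)*(m + 4)*(m + 1)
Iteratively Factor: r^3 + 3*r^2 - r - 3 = (r + 1)*(r^2 + 2*r - 3) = (r - 1)*(r + 1)*(r + 3)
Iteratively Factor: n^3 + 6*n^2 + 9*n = (n + 3)*(n^2 + 3*n) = (n + 3)^2*(n)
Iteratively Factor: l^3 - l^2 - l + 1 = (l + 1)*(l^2 - 2*l + 1) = (l - 1)*(l + 1)*(l - 1)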